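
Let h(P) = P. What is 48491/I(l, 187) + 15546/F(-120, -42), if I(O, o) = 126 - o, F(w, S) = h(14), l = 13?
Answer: 134716/427 ≈ 315.49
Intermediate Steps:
F(w, S) = 14
48491/I(l, 187) + 15546/F(-120, -42) = 48491/(126 - 1*187) + 15546/14 = 48491/(126 - 187) + 15546*(1/14) = 48491/(-61) + 7773/7 = 48491*(-1/61) + 7773/7 = -48491/61 + 7773/7 = 134716/427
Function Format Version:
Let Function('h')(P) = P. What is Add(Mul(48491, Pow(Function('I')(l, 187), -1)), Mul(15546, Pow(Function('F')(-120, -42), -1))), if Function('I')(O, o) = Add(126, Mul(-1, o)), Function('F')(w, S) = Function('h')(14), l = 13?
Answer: Rational(134716, 427) ≈ 315.49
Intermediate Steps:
Function('F')(w, S) = 14
Add(Mul(48491, Pow(Function('I')(l, 187), -1)), Mul(15546, Pow(Function('F')(-120, -42), -1))) = Add(Mul(48491, Pow(Add(126, Mul(-1, 187)), -1)), Mul(15546, Pow(14, -1))) = Add(Mul(48491, Pow(Add(126, -187), -1)), Mul(15546, Rational(1, 14))) = Add(Mul(48491, Pow(-61, -1)), Rational(7773, 7)) = Add(Mul(48491, Rational(-1, 61)), Rational(7773, 7)) = Add(Rational(-48491, 61), Rational(7773, 7)) = Rational(134716, 427)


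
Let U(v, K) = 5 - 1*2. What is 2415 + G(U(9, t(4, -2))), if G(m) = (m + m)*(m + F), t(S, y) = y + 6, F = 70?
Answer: 2853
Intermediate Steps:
t(S, y) = 6 + y
U(v, K) = 3 (U(v, K) = 5 - 2 = 3)
G(m) = 2*m*(70 + m) (G(m) = (m + m)*(m + 70) = (2*m)*(70 + m) = 2*m*(70 + m))
2415 + G(U(9, t(4, -2))) = 2415 + 2*3*(70 + 3) = 2415 + 2*3*73 = 2415 + 438 = 2853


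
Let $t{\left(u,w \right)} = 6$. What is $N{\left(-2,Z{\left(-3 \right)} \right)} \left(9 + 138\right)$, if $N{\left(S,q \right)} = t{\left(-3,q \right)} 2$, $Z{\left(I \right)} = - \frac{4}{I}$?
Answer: $1764$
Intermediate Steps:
$N{\left(S,q \right)} = 12$ ($N{\left(S,q \right)} = 6 \cdot 2 = 12$)
$N{\left(-2,Z{\left(-3 \right)} \right)} \left(9 + 138\right) = 12 \left(9 + 138\right) = 12 \cdot 147 = 1764$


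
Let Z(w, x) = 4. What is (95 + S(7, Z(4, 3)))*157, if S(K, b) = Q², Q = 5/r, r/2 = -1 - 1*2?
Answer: 540865/36 ≈ 15024.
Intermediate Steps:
r = -6 (r = 2*(-1 - 1*2) = 2*(-1 - 2) = 2*(-3) = -6)
Q = -⅚ (Q = 5/(-6) = 5*(-⅙) = -⅚ ≈ -0.83333)
S(K, b) = 25/36 (S(K, b) = (-⅚)² = 25/36)
(95 + S(7, Z(4, 3)))*157 = (95 + 25/36)*157 = (3445/36)*157 = 540865/36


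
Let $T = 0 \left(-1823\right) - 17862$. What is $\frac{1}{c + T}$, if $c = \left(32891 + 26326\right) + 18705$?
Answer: $\frac{1}{60060} \approx 1.665 \cdot 10^{-5}$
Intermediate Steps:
$c = 77922$ ($c = 59217 + 18705 = 77922$)
$T = -17862$ ($T = 0 - 17862 = -17862$)
$\frac{1}{c + T} = \frac{1}{77922 - 17862} = \frac{1}{60060}$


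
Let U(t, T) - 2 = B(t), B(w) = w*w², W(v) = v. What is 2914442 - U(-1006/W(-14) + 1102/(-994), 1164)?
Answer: 314313666378592/122763473 ≈ 2.5603e+6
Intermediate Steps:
B(w) = w³
U(t, T) = 2 + t³
2914442 - U(-1006/W(-14) + 1102/(-994), 1164) = 2914442 - (2 + (-1006/(-14) + 1102/(-994))³) = 2914442 - (2 + (-1006*(-1/14) + 1102*(-1/994))³) = 2914442 - (2 + (503/7 - 551/497)³) = 2914442 - (2 + (35162/497)³) = 2914442 - (2 + 43473109871528/122763473) = 2914442 - 1*43473355398474/122763473 = 2914442 - 43473355398474/122763473 = 314313666378592/122763473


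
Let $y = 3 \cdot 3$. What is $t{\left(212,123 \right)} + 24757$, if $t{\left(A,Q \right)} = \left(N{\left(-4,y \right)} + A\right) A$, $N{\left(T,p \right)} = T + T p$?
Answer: $61221$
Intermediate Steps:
$y = 9$
$t{\left(A,Q \right)} = A \left(-40 + A\right)$ ($t{\left(A,Q \right)} = \left(- 4 \left(1 + 9\right) + A\right) A = \left(\left(-4\right) 10 + A\right) A = \left(-40 + A\right) A = A \left(-40 + A\right)$)
$t{\left(212,123 \right)} + 24757 = 212 \left(-40 + 212\right) + 24757 = 212 \cdot 172 + 24757 = 36464 + 24757 = 61221$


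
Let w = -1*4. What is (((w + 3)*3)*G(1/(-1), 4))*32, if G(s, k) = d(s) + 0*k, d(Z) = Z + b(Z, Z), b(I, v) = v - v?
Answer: 96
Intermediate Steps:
b(I, v) = 0
d(Z) = Z (d(Z) = Z + 0 = Z)
w = -4
G(s, k) = s (G(s, k) = s + 0*k = s + 0 = s)
(((w + 3)*3)*G(1/(-1), 4))*32 = (((-4 + 3)*3)*(1/(-1)))*32 = ((-1*3)*(1*(-1)))*32 = -3*(-1)*32 = 3*32 = 96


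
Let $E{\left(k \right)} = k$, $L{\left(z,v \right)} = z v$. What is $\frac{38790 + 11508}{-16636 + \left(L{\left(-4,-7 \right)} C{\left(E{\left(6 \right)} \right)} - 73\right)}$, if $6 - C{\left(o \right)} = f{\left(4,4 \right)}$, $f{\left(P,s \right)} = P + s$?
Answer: $- \frac{50298}{16765} \approx -3.0002$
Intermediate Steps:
$L{\left(z,v \right)} = v z$
$C{\left(o \right)} = -2$ ($C{\left(o \right)} = 6 - \left(4 + 4\right) = 6 - 8 = -2$)
$\frac{38790 + 11508}{-16636 + \left(L{\left(-4,-7 \right)} C{\left(E{\left(6 \right)} \right)} - 73\right)} = \frac{38790 + 11508}{-16636 - \left(73 - \left(-7\right) \left(-4\right) \left(-2\right)\right)} = \frac{50298}{-16636 + \left(28 \left(-2\right) - 73\right)} = \frac{50298}{-16636 - 129} = \frac{50298}{-16765} = 50298 \left(- \frac{1}{16765}\right) = - \frac{50298}{16765}$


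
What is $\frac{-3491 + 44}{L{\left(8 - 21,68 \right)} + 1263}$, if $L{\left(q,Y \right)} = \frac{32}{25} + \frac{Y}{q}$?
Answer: $- \frac{373425}{136397} \approx -2.7378$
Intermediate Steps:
$L{\left(q,Y \right)} = \frac{32}{25} + \frac{Y}{q}$ ($L{\left(q,Y \right)} = 32 \cdot \frac{1}{25} + \frac{Y}{q} = \frac{32}{25} + \frac{Y}{q}$)
$\frac{-3491 + 44}{L{\left(8 - 21,68 \right)} + 1263} = \frac{-3491 + 44}{\left(\frac{32}{25} + \frac{68}{8 - 21}\right) + 1263} = - \frac{3447}{\left(\frac{32}{25} + \frac{68}{-13}\right) + 1263} = - \frac{3447}{\left(\frac{32}{25} + 68 \left(- \frac{1}{13}\right)\right) + 1263} = - \frac{3447}{\left(\frac{32}{25} - \frac{68}{13}\right) + 1263} = - \frac{3447}{- \frac{1284}{325} + 1263} = - \frac{3447}{\frac{409191}{325}} = \left(-3447\right) \frac{325}{409191} = - \frac{373425}{136397}$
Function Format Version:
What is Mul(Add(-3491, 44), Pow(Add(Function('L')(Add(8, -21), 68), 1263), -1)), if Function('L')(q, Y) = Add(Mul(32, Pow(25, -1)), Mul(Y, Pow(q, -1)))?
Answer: Rational(-373425, 136397) ≈ -2.7378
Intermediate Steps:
Function('L')(q, Y) = Add(Rational(32, 25), Mul(Y, Pow(q, -1))) (Function('L')(q, Y) = Add(Mul(32, Rational(1, 25)), Mul(Y, Pow(q, -1))) = Add(Rational(32, 25), Mul(Y, Pow(q, -1))))
Mul(Add(-3491, 44), Pow(Add(Function('L')(Add(8, -21), 68), 1263), -1)) = Mul(Add(-3491, 44), Pow(Add(Add(Rational(32, 25), Mul(68, Pow(Add(8, -21), -1))), 1263), -1)) = Mul(-3447, Pow(Add(Add(Rational(32, 25), Mul(68, Pow(-13, -1))), 1263), -1)) = Mul(-3447, Pow(Add(Add(Rational(32, 25), Mul(68, Rational(-1, 13))), 1263), -1)) = Mul(-3447, Pow(Add(Add(Rational(32, 25), Rational(-68, 13)), 1263), -1)) = Mul(-3447, Pow(Add(Rational(-1284, 325), 1263), -1)) = Mul(-3447, Pow(Rational(409191, 325), -1)) = Mul(-3447, Rational(325, 409191)) = Rational(-373425, 136397)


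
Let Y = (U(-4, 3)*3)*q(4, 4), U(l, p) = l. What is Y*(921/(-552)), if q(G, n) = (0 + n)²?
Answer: 7368/23 ≈ 320.35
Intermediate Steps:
q(G, n) = n²
Y = -192 (Y = -4*3*4² = -12*16 = -192)
Y*(921/(-552)) = -176832/(-552) = -176832*(-1)/552 = -192*(-307/184) = 7368/23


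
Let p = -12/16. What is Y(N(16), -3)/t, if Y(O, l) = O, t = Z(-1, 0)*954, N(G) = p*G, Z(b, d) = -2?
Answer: 1/159 ≈ 0.0062893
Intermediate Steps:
p = -¾ (p = -12*1/16 = -¾ ≈ -0.75000)
N(G) = -3*G/4
t = -1908 (t = -2*954 = -1908)
Y(N(16), -3)/t = -¾*16/(-1908) = -12*(-1/1908) = 1/159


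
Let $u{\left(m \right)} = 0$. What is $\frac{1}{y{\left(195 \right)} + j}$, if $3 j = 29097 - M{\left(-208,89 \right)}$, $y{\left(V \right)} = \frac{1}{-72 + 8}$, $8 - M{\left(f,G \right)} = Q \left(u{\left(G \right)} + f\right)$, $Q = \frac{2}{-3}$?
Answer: $\frac{576}{5611703} \approx 0.00010264$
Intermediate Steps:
$Q = - \frac{2}{3}$ ($Q = 2 \left(- \frac{1}{3}\right) = - \frac{2}{3} \approx -0.66667$)
$M{\left(f,G \right)} = 8 + \frac{2 f}{3}$ ($M{\left(f,G \right)} = 8 - - \frac{2 \left(0 + f\right)}{3} = 8 - - \frac{2 f}{3} = 8 + \frac{2 f}{3}$)
$y{\left(V \right)} = - \frac{1}{64}$ ($y{\left(V \right)} = \frac{1}{-64} = - \frac{1}{64}$)
$j = \frac{87683}{9}$ ($j = \frac{29097 - \left(8 + \frac{2}{3} \left(-208\right)\right)}{3} = \frac{29097 - \left(8 - \frac{416}{3}\right)}{3} = \frac{29097 - - \frac{392}{3}}{3} = \frac{29097 + \frac{392}{3}}{3} = \frac{1}{3} \cdot \frac{87683}{3} = \frac{87683}{9} \approx 9742.6$)
$\frac{1}{y{\left(195 \right)} + j} = \frac{1}{- \frac{1}{64} + \frac{87683}{9}} = \frac{1}{\frac{5611703}{576}} = \frac{576}{5611703}$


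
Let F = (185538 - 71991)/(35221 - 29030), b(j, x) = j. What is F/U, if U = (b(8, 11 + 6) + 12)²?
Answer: 113547/2476400 ≈ 0.045852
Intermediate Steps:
F = 113547/6191 ≈ 18.341
U = 400 (U = (8 + 12)² = 20² = 400)
F/U = (113547/6191)/400 = (113547/6191)*(1/400) = 113547/2476400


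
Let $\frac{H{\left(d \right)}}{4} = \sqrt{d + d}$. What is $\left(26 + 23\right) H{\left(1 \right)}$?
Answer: $196 \sqrt{2} \approx 277.19$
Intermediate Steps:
$H{\left(d \right)} = 4 \sqrt{2} \sqrt{d}$ ($H{\left(d \right)} = 4 \sqrt{d + d} = 4 \sqrt{2 d} = 4 \sqrt{2} \sqrt{d}$)
$\left(26 + 23\right) H{\left(1 \right)} = \left(26 + 23\right) 4 \sqrt{2} \sqrt{1} = 49 \cdot 4 \sqrt{2} \cdot 1 = 49 \cdot 4 \sqrt{2} = 196 \sqrt{2}$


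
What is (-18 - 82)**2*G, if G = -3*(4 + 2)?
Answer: -180000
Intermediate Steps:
G = -18 (G = -3*6 = -18)
(-18 - 82)**2*G = (-18 - 82)**2*(-18) = (-100)**2*(-18) = 10000*(-18) = -180000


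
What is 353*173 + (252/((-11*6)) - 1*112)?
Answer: 670485/11 ≈ 60953.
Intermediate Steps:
353*173 + (252/((-11*6)) - 1*112) = 61069 + (252/(-66) - 112) = 61069 + (252*(-1/66) - 112) = 61069 + (-42/11 - 112) = 61069 - 1274/11 = 670485/11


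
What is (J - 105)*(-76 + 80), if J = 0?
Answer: -420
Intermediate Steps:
(J - 105)*(-76 + 80) = (0 - 105)*(-76 + 80) = -105*4 = -420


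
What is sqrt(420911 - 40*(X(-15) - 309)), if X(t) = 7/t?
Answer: sqrt(3899607)/3 ≈ 658.25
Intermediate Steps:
sqrt(420911 - 40*(X(-15) - 309)) = sqrt(420911 - 40*(7/(-15) - 309)) = sqrt(420911 - 40*(7*(-1/15) - 309)) = sqrt(420911 - 40*(-7/15 - 309)) = sqrt(420911 - 40*(-4642/15)) = sqrt(420911 + 37136/3) = sqrt(1299869/3) = sqrt(3899607)/3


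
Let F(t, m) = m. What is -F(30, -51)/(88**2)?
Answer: 51/7744 ≈ 0.0065857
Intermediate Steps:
-F(30, -51)/(88**2) = -(-51)/(88**2) = -(-51)/7744 = -1*(-51/7744) = 51/7744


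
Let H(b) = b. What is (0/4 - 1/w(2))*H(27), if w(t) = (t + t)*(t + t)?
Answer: -27/16 ≈ -1.6875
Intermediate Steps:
w(t) = 4*t**2 (w(t) = (2*t)*(2*t) = 4*t**2)
(0/4 - 1/w(2))*H(27) = (0/4 - 1/(4*2**2))*27 = (0*(1/4) - 1/(4*4))*27 = (0 - 1/16)*27 = -1/16*27 = -27/16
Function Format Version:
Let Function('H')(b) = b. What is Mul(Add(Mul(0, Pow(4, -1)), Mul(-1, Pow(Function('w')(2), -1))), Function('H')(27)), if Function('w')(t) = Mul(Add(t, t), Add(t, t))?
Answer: Rational(-27, 16) ≈ -1.6875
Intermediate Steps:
Function('w')(t) = Mul(4, Pow(t, 2)) (Function('w')(t) = Mul(Mul(2, t), Mul(2, t)) = Mul(4, Pow(t, 2)))
Mul(Add(Mul(0, Pow(4, -1)), Mul(-1, Pow(Function('w')(2), -1))), Function('H')(27)) = Mul(Add(Mul(0, Pow(4, -1)), Mul(-1, Pow(Mul(4, Pow(2, 2)), -1))), 27) = Mul(Add(Mul(0, Rational(1, 4)), Mul(-1, Pow(Mul(4, 4), -1))), 27) = Mul(Add(0, Mul(-1, Pow(16, -1))), 27) = Mul(Add(0, Mul(-1, Rational(1, 16))), 27) = Mul(Add(0, Rational(-1, 16)), 27) = Mul(Rational(-1, 16), 27) = Rational(-27, 16)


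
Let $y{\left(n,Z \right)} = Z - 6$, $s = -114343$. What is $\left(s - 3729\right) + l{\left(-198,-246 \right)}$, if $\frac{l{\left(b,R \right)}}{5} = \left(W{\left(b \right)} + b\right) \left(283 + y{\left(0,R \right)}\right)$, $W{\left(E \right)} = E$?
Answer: $-179452$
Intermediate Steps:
$y{\left(n,Z \right)} = -6 + Z$ ($y{\left(n,Z \right)} = Z - 6 = -6 + Z$)
$l{\left(b,R \right)} = 10 b \left(277 + R\right)$ ($l{\left(b,R \right)} = 5 \left(b + b\right) \left(283 + \left(-6 + R\right)\right) = 5 \cdot 2 b \left(277 + R\right) = 10 b \left(277 + R\right)$)
$\left(s - 3729\right) + l{\left(-198,-246 \right)} = \left(-114343 - 3729\right) + 10 \left(-198\right) \left(277 - 246\right) = -118072 + 10 \left(-198\right) 31 = -118072 - 61380 = -179452$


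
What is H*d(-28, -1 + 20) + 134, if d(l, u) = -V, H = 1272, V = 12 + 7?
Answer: -24034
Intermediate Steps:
V = 19
d(l, u) = -19 (d(l, u) = -1*19 = -19)
H*d(-28, -1 + 20) + 134 = 1272*(-19) + 134 = -24168 + 134 = -24034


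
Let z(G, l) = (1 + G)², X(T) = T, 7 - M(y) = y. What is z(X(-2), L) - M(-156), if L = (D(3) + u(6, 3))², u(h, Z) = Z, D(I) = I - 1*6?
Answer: -162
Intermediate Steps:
M(y) = 7 - y
D(I) = -6 + I (D(I) = I - 6 = -6 + I)
L = 0 (L = ((-6 + 3) + 3)² = (-3 + 3)² = 0² = 0)
z(X(-2), L) - M(-156) = (1 - 2)² - (7 - 1*(-156)) = (-1)² - (7 + 156) = 1 - 1*163 = 1 - 163 = -162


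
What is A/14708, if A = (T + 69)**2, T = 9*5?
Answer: 3249/3677 ≈ 0.88360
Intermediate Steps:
T = 45
A = 12996 (A = (45 + 69)**2 = 114**2 = 12996)
A/14708 = 12996/14708 = 12996*(1/14708) = 3249/3677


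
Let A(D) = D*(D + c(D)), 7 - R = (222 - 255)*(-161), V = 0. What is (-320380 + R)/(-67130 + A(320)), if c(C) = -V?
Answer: -162843/17635 ≈ -9.2341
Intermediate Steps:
c(C) = 0 (c(C) = -1*0 = 0)
R = -5306 (R = 7 - (222 - 255)*(-161) = 7 - (-33)*(-161) = 7 - 1*5313 = 7 - 5313 = -5306)
A(D) = D² (A(D) = D*(D + 0) = D*D = D²)
(-320380 + R)/(-67130 + A(320)) = (-320380 - 5306)/(-67130 + 320²) = -325686/(-67130 + 102400) = -325686/35270 = -325686*1/35270 = -162843/17635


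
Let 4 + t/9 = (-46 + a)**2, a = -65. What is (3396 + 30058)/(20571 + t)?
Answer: 16727/65712 ≈ 0.25455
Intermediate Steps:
t = 110853 (t = -36 + 9*(-46 - 65)**2 = -36 + 9*(-111)**2 = -36 + 9*12321 = -36 + 110889 = 110853)
(3396 + 30058)/(20571 + t) = (3396 + 30058)/(20571 + 110853) = 33454/131424 = 33454*(1/131424) = 16727/65712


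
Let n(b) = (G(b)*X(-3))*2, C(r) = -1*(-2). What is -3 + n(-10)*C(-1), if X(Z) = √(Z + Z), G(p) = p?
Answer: -3 - 40*I*√6 ≈ -3.0 - 97.98*I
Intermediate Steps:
X(Z) = √2*√Z (X(Z) = √(2*Z) = √2*√Z)
C(r) = 2
n(b) = 2*I*b*√6 (n(b) = (b*(√2*√(-3)))*2 = (b*(√2*(I*√3)))*2 = (b*(I*√6))*2 = (I*b*√6)*2 = 2*I*b*√6)
-3 + n(-10)*C(-1) = -3 + (2*I*(-10)*√6)*2 = -3 - 20*I*√6*2 = -3 - 40*I*√6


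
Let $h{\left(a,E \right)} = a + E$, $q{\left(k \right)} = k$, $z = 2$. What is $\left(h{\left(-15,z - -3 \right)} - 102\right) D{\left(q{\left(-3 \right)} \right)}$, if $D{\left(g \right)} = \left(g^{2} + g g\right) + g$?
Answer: $-1680$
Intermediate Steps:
$D{\left(g \right)} = g + 2 g^{2}$ ($D{\left(g \right)} = \left(g^{2} + g^{2}\right) + g = 2 g^{2} + g = g + 2 g^{2}$)
$h{\left(a,E \right)} = E + a$
$\left(h{\left(-15,z - -3 \right)} - 102\right) D{\left(q{\left(-3 \right)} \right)} = \left(\left(\left(2 - -3\right) - 15\right) - 102\right) \left(- 3 \left(1 + 2 \left(-3\right)\right)\right) = \left(\left(\left(2 + 3\right) - 15\right) - 102\right) \left(- 3 \left(1 - 6\right)\right) = \left(\left(5 - 15\right) - 102\right) \left(\left(-3\right) \left(-5\right)\right) = \left(-10 - 102\right) 15 = \left(-112\right) 15 = -1680$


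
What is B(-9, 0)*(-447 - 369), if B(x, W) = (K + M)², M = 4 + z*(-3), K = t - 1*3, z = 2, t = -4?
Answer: -66096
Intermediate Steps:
K = -7 (K = -4 - 1*3 = -4 - 3 = -7)
M = -2 (M = 4 + 2*(-3) = 4 - 6 = -2)
B(x, W) = 81 (B(x, W) = (-7 - 2)² = (-9)² = 81)
B(-9, 0)*(-447 - 369) = 81*(-447 - 369) = 81*(-816) = -66096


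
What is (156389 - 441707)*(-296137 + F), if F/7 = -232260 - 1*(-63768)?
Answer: 421009819758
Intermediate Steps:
F = -1179444 (F = 7*(-232260 - 1*(-63768)) = 7*(-232260 + 63768) = 7*(-168492) = -1179444)
(156389 - 441707)*(-296137 + F) = (156389 - 441707)*(-296137 - 1179444) = -285318*(-1475581) = 421009819758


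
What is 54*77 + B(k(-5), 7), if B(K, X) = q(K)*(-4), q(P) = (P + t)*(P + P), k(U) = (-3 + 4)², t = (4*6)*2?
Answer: 3766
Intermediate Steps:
t = 48 (t = 24*2 = 48)
k(U) = 1 (k(U) = 1² = 1)
q(P) = 2*P*(48 + P) (q(P) = (P + 48)*(P + P) = (48 + P)*(2*P) = 2*P*(48 + P))
B(K, X) = -8*K*(48 + K) (B(K, X) = (2*K*(48 + K))*(-4) = -8*K*(48 + K))
54*77 + B(k(-5), 7) = 54*77 - 8*1*(48 + 1) = 4158 - 8*1*49 = 4158 - 392 = 3766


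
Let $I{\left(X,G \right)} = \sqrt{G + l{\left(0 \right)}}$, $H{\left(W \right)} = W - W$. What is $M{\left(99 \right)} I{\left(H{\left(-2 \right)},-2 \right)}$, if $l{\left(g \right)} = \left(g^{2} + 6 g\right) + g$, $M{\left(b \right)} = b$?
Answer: $99 i \sqrt{2} \approx 140.01 i$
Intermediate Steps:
$H{\left(W \right)} = 0$
$l{\left(g \right)} = g^{2} + 7 g$
$I{\left(X,G \right)} = \sqrt{G}$ ($I{\left(X,G \right)} = \sqrt{G + 0 \left(7 + 0\right)} = \sqrt{G + 0 \cdot 7} = \sqrt{G + 0} = \sqrt{G}$)
$M{\left(99 \right)} I{\left(H{\left(-2 \right)},-2 \right)} = 99 \sqrt{-2} = 99 i \sqrt{2}$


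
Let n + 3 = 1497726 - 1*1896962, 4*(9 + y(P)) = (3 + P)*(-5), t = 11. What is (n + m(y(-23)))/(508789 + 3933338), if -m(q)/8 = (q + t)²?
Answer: -405071/4442127 ≈ -0.091189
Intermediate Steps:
y(P) = -51/4 - 5*P/4 (y(P) = -9 + ((3 + P)*(-5))/4 = -9 + (-15 - 5*P)/4 = -9 + (-15/4 - 5*P/4) = -51/4 - 5*P/4)
m(q) = -8*(11 + q)² (m(q) = -8*(q + 11)² = -8*(11 + q)²)
n = -399239 (n = -3 + (1497726 - 1*1896962) = -3 + (1497726 - 1896962) = -3 - 399236 = -399239)
(n + m(y(-23)))/(508789 + 3933338) = (-399239 - 8*(11 + (-51/4 - 5/4*(-23)))²)/(508789 + 3933338) = (-399239 - 8*(11 + (-51/4 + 115/4))²)/4442127 = (-399239 - 8*(11 + 16)²)*(1/4442127) = (-399239 - 8*27²)*(1/4442127) = (-399239 - 8*729)*(1/4442127) = (-399239 - 5832)*(1/4442127) = -405071*1/4442127 = -405071/4442127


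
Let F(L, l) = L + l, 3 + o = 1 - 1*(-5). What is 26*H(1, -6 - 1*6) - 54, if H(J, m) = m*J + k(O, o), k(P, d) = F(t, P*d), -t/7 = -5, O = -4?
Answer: 232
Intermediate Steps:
o = 3 (o = -3 + (1 - 1*(-5)) = -3 + (1 + 5) = -3 + 6 = 3)
t = 35 (t = -7*(-5) = 35)
k(P, d) = 35 + P*d
H(J, m) = 23 + J*m (H(J, m) = m*J + (35 - 4*3) = J*m + (35 - 12) = J*m + 23 = 23 + J*m)
26*H(1, -6 - 1*6) - 54 = 26*(23 + 1*(-6 - 1*6)) - 54 = 26*(23 + 1*(-6 - 6)) - 54 = 26*(23 + 1*(-12)) - 54 = 26*(23 - 12) - 54 = 26*11 - 54 = 286 - 54 = 232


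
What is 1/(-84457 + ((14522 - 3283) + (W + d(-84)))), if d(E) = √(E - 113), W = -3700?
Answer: -76918/5916378921 - I*√197/5916378921 ≈ -1.3001e-5 - 2.3723e-9*I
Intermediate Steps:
d(E) = √(-113 + E)
1/(-84457 + ((14522 - 3283) + (W + d(-84)))) = 1/(-84457 + ((14522 - 3283) + (-3700 + √(-113 - 84)))) = 1/(-84457 + (11239 + (-3700 + √(-197)))) = 1/(-84457 + (11239 + (-3700 + I*√197))) = 1/(-84457 + (7539 + I*√197)) = 1/(-76918 + I*√197)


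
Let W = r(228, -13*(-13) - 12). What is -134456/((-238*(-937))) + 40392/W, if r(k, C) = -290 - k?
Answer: -324189520/4125611 ≈ -78.580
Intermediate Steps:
W = -518 (W = -290 - 1*228 = -290 - 228 = -518)
-134456/((-238*(-937))) + 40392/W = -134456/((-238*(-937))) + 40392/(-518) = -134456/223006 + 40392*(-1/518) = -134456*1/223006 - 20196/259 = -9604/15929 - 20196/259 = -324189520/4125611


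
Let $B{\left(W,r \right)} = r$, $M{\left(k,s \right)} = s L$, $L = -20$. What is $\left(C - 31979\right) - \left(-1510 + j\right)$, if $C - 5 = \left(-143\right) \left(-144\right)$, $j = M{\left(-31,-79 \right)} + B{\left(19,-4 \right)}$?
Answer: $-11448$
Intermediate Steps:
$M{\left(k,s \right)} = - 20 s$ ($M{\left(k,s \right)} = s \left(-20\right) = - 20 s$)
$j = 1576$ ($j = \left(-20\right) \left(-79\right) - 4 = 1580 - 4 = 1576$)
$C = 20597$ ($C = 5 - -20592 = 5 + 20592 = 20597$)
$\left(C - 31979\right) - \left(-1510 + j\right) = \left(20597 - 31979\right) + \left(1510 - 1576\right) = -11382 + \left(1510 - 1576\right) = -11382 - 66 = -11448$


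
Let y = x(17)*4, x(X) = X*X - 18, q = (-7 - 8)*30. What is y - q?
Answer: 1534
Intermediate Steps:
q = -450 (q = -15*30 = -450)
x(X) = -18 + X² (x(X) = X² - 18 = -18 + X²)
y = 1084 (y = (-18 + 17²)*4 = (-18 + 289)*4 = 271*4 = 1084)
y - q = 1084 - 1*(-450) = 1084 + 450 = 1534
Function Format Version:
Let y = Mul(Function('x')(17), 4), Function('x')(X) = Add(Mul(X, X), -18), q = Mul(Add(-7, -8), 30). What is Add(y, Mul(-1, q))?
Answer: 1534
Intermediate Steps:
q = -450 (q = Mul(-15, 30) = -450)
Function('x')(X) = Add(-18, Pow(X, 2)) (Function('x')(X) = Add(Pow(X, 2), -18) = Add(-18, Pow(X, 2)))
y = 1084 (y = Mul(Add(-18, Pow(17, 2)), 4) = Mul(Add(-18, 289), 4) = Mul(271, 4) = 1084)
Add(y, Mul(-1, q)) = Add(1084, Mul(-1, -450)) = Add(1084, 450) = 1534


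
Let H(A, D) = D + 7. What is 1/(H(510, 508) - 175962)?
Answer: -1/175447 ≈ -5.6997e-6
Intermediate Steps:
H(A, D) = 7 + D
1/(H(510, 508) - 175962) = 1/((7 + 508) - 175962) = 1/(515 - 175962) = 1/(-175447) = -1/175447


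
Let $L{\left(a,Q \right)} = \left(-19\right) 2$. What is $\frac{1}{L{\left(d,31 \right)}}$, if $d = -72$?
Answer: $- \frac{1}{38} \approx -0.026316$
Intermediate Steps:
$L{\left(a,Q \right)} = -38$
$\frac{1}{L{\left(d,31 \right)}} = \frac{1}{-38} = - \frac{1}{38}$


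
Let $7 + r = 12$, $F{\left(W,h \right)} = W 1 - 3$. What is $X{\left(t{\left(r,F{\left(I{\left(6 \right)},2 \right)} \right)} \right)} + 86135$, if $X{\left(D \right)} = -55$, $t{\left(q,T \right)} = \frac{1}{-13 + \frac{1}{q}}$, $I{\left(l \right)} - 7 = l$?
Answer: $86080$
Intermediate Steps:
$I{\left(l \right)} = 7 + l$
$F{\left(W,h \right)} = -3 + W$ ($F{\left(W,h \right)} = W - 3 = -3 + W$)
$r = 5$ ($r = -7 + 12 = 5$)
$X{\left(t{\left(r,F{\left(I{\left(6 \right)},2 \right)} \right)} \right)} + 86135 = -55 + 86135 = 86080$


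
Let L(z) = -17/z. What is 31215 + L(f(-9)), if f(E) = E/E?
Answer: 31198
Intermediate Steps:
f(E) = 1
31215 + L(f(-9)) = 31215 - 17/1 = 31215 - 17*1 = 31215 - 17 = 31198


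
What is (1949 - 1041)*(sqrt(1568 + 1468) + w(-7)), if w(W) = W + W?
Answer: -12712 + 1816*sqrt(759) ≈ 37319.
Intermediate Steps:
w(W) = 2*W
(1949 - 1041)*(sqrt(1568 + 1468) + w(-7)) = (1949 - 1041)*(sqrt(1568 + 1468) + 2*(-7)) = 908*(sqrt(3036) - 14) = 908*(2*sqrt(759) - 14) = 908*(-14 + 2*sqrt(759)) = -12712 + 1816*sqrt(759)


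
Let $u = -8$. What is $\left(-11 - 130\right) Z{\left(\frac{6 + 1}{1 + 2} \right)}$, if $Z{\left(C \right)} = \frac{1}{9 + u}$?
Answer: $-141$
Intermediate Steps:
$Z{\left(C \right)} = 1$ ($Z{\left(C \right)} = \frac{1}{9 - 8} = 1^{-1} = 1$)
$\left(-11 - 130\right) Z{\left(\frac{6 + 1}{1 + 2} \right)} = \left(-11 - 130\right) 1 = \left(-141\right) 1 = -141$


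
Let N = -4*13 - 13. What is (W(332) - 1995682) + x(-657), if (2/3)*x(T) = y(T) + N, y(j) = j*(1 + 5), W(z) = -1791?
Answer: -4006967/2 ≈ -2.0035e+6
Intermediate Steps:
N = -65 (N = -52 - 13 = -65)
y(j) = 6*j (y(j) = j*6 = 6*j)
x(T) = -195/2 + 9*T (x(T) = 3*(6*T - 65)/2 = 3*(-65 + 6*T)/2 = -195/2 + 9*T)
(W(332) - 1995682) + x(-657) = (-1791 - 1995682) + (-195/2 + 9*(-657)) = -1997473 + (-195/2 - 5913) = -1997473 - 12021/2 = -4006967/2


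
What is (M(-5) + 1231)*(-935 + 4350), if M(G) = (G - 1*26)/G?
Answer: 4225038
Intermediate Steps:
M(G) = (-26 + G)/G (M(G) = (G - 26)/G = (-26 + G)/G)
(M(-5) + 1231)*(-935 + 4350) = ((-26 - 5)/(-5) + 1231)*(-935 + 4350) = (-⅕*(-31) + 1231)*3415 = (31/5 + 1231)*3415 = (6186/5)*3415 = 4225038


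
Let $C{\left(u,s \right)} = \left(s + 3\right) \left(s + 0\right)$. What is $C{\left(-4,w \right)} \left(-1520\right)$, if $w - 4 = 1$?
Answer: $-60800$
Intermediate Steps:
$w = 5$ ($w = 4 + 1 = 5$)
$C{\left(u,s \right)} = s \left(3 + s\right)$ ($C{\left(u,s \right)} = \left(3 + s\right) s = s \left(3 + s\right)$)
$C{\left(-4,w \right)} \left(-1520\right) = 5 \left(3 + 5\right) \left(-1520\right) = 5 \cdot 8 \left(-1520\right) = 40 \left(-1520\right) = -60800$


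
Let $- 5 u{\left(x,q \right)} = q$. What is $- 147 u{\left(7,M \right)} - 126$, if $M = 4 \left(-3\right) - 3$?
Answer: $-567$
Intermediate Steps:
$M = -15$ ($M = -12 - 3 = -15$)
$u{\left(x,q \right)} = - \frac{q}{5}$
$- 147 u{\left(7,M \right)} - 126 = - 147 \left(\left(- \frac{1}{5}\right) \left(-15\right)\right) - 126 = \left(-147\right) 3 - 126 = -441 - 126 = -567$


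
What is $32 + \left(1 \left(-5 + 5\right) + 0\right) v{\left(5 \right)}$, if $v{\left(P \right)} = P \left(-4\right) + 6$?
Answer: $32$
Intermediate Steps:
$v{\left(P \right)} = 6 - 4 P$ ($v{\left(P \right)} = - 4 P + 6 = 6 - 4 P$)
$32 + \left(1 \left(-5 + 5\right) + 0\right) v{\left(5 \right)} = 32 + \left(1 \left(-5 + 5\right) + 0\right) \left(6 - 20\right) = 32 + \left(1 \cdot 0 + 0\right) \left(6 - 20\right) = 32 + \left(0 + 0\right) \left(-14\right) = 32 + 0 \left(-14\right) = 32 + 0 = 32$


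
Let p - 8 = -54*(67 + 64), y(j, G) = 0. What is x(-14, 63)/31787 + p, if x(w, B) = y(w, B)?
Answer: -7066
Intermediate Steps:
x(w, B) = 0
p = -7066 (p = 8 - 54*(67 + 64) = 8 - 54*131 = 8 - 7074 = -7066)
x(-14, 63)/31787 + p = 0/31787 - 7066 = 0*(1/31787) - 7066 = 0 - 7066 = -7066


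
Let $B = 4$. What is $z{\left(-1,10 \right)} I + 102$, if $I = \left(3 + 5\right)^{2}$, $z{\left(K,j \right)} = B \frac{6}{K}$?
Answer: $-1434$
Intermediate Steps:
$z{\left(K,j \right)} = \frac{24}{K}$ ($z{\left(K,j \right)} = 4 \frac{6}{K} = \frac{24}{K}$)
$I = 64$ ($I = 8^{2} = 64$)
$z{\left(-1,10 \right)} I + 102 = \frac{24}{-1} \cdot 64 + 102 = 24 \left(-1\right) 64 + 102 = \left(-24\right) 64 + 102 = -1536 + 102 = -1434$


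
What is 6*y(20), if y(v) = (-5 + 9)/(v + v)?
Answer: 3/5 ≈ 0.60000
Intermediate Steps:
y(v) = 2/v (y(v) = 4/((2*v)) = 4*(1/(2*v)) = 2/v)
6*y(20) = 6*(2/20) = 6*(2*(1/20)) = 6*(1/10) = 3/5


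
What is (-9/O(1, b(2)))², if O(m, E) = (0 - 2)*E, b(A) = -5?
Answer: 81/100 ≈ 0.81000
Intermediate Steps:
O(m, E) = -2*E
(-9/O(1, b(2)))² = (-9/((-2*(-5))))² = (-9/10)² = 81/100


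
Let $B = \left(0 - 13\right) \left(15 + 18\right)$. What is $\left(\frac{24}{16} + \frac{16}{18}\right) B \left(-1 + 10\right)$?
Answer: $- \frac{18447}{2} \approx -9223.5$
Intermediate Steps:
$B = -429$ ($B = \left(-13\right) 33 = -429$)
$\left(\frac{24}{16} + \frac{16}{18}\right) B \left(-1 + 10\right) = \left(\frac{24}{16} + \frac{16}{18}\right) \left(-429\right) \left(-1 + 10\right) = \left(24 \cdot \frac{1}{16} + 16 \cdot \frac{1}{18}\right) \left(-429\right) 9 = \left(\frac{3}{2} + \frac{8}{9}\right) \left(-429\right) 9 = \frac{43}{18} \left(-429\right) 9 = \left(- \frac{6149}{6}\right) 9 = - \frac{18447}{2}$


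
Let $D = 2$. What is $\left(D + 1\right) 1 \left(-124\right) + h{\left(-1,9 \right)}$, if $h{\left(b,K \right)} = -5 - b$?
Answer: $-376$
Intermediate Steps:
$\left(D + 1\right) 1 \left(-124\right) + h{\left(-1,9 \right)} = \left(2 + 1\right) 1 \left(-124\right) - 4 = 3 \cdot 1 \left(-124\right) + \left(-5 + 1\right) = 3 \left(-124\right) - 4 = -372 - 4 = -376$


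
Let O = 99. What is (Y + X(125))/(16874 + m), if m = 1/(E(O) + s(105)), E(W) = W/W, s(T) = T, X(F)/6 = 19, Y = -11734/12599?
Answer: 151002512/22535138355 ≈ 0.0067008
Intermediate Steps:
Y = -11734/12599 (Y = -11734*1/12599 = -11734/12599 ≈ -0.93134)
X(F) = 114 (X(F) = 6*19 = 114)
E(W) = 1
m = 1/106 (m = 1/(1 + 105) = 1/106 ≈ 0.0094340)
(Y + X(125))/(16874 + m) = (-11734/12599 + 114)/(16874 + 1/106) = 1424552/(12599*(1788645/106)) = (1424552/12599)*(106/1788645) = 151002512/22535138355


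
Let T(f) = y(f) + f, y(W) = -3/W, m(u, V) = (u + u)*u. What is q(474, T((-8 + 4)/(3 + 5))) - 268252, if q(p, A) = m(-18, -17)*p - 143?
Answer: 38757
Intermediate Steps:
m(u, V) = 2*u**2 (m(u, V) = (2*u)*u = 2*u**2)
T(f) = f - 3/f (T(f) = -3/f + f = f - 3/f)
q(p, A) = -143 + 648*p (q(p, A) = (2*(-18)**2)*p - 143 = (2*324)*p - 143 = 648*p - 143 = -143 + 648*p)
q(474, T((-8 + 4)/(3 + 5))) - 268252 = (-143 + 648*474) - 268252 = (-143 + 307152) - 268252 = 307009 - 268252 = 38757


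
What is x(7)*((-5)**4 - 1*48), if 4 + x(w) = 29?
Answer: 14425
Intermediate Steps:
x(w) = 25 (x(w) = -4 + 29 = 25)
x(7)*((-5)**4 - 1*48) = 25*((-5)**4 - 1*48) = 25*(625 - 48) = 25*577 = 14425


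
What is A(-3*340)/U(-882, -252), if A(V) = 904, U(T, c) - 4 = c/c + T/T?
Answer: 452/3 ≈ 150.67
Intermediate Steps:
U(T, c) = 6 (U(T, c) = 4 + (c/c + T/T) = 4 + (1 + 1) = 4 + 2 = 6)
A(-3*340)/U(-882, -252) = 904/6 = 904*(⅙) = 452/3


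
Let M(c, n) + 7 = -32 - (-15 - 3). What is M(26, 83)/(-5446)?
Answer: 3/778 ≈ 0.0038560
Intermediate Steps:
M(c, n) = -21 (M(c, n) = -7 + (-32 - (-15 - 3)) = -7 + (-32 - 1*(-18)) = -7 + (-32 + 18) = -7 - 14 = -21)
M(26, 83)/(-5446) = -21/(-5446) = -21*(-1/5446) = 3/778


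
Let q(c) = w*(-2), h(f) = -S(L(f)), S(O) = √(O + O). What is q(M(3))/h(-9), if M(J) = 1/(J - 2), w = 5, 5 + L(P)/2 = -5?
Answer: -I*√10/2 ≈ -1.5811*I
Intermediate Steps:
L(P) = -20 (L(P) = -10 + 2*(-5) = -10 - 10 = -20)
S(O) = √2*√O (S(O) = √(2*O) = √2*√O)
M(J) = 1/(-2 + J)
h(f) = -2*I*√10 (h(f) = -√2*√(-20) = -√2*2*I*√5 = -2*I*√10)
q(c) = -10 (q(c) = 5*(-2) = -10)
q(M(3))/h(-9) = -10*I*√10/20 = -I*√10/2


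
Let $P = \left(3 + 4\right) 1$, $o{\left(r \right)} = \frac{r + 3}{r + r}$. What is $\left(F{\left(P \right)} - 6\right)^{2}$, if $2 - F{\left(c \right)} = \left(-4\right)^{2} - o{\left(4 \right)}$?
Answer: $\frac{23409}{64} \approx 365.77$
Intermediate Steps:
$o{\left(r \right)} = \frac{3 + r}{2 r}$
$P = 7$ ($P = 7 \cdot 1 = 7$)
$F{\left(c \right)} = - \frac{105}{8}$ ($F{\left(c \right)} = 2 - \left(\left(-4\right)^{2} - \frac{3 + 4}{2 \cdot 4}\right) = 2 - \left(16 - \frac{1}{2} \cdot \frac{1}{4} \cdot 7\right) = 2 - \left(16 - \frac{7}{8}\right) = 2 - \frac{121}{8} = - \frac{105}{8}$)
$\left(F{\left(P \right)} - 6\right)^{2} = \left(- \frac{105}{8} - 6\right)^{2} = \left(- \frac{153}{8}\right)^{2} = \frac{23409}{64}$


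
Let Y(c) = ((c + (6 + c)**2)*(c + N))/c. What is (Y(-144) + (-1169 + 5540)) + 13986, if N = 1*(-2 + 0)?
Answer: 75039/2 ≈ 37520.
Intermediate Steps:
N = -2 (N = 1*(-2) = -2)
Y(c) = (-2 + c)*(c + (6 + c)**2)/c (Y(c) = ((c + (6 + c)**2)*(c - 2))/c = ((c + (6 + c)**2)*(-2 + c))/c = ((-2 + c)*(c + (6 + c)**2))/c = (-2 + c)*(c + (6 + c)**2)/c)
(Y(-144) + (-1169 + 5540)) + 13986 = ((10 + (-144)**2 - 72/(-144) + 11*(-144)) + (-1169 + 5540)) + 13986 = ((10 + 20736 - 72*(-1/144) - 1584) + 4371) + 13986 = ((10 + 20736 + 1/2 - 1584) + 4371) + 13986 = (38325/2 + 4371) + 13986 = 47067/2 + 13986 = 75039/2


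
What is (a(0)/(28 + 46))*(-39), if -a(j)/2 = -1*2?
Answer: -78/37 ≈ -2.1081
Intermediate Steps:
a(j) = 4 (a(j) = -(-2)*2 = -2*(-2) = 4)
(a(0)/(28 + 46))*(-39) = (4/(28 + 46))*(-39) = (4/74)*(-39) = ((1/74)*4)*(-39) = (2/37)*(-39) = -78/37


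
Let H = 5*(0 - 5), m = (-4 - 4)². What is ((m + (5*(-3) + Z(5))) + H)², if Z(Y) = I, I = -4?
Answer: 400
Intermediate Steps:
Z(Y) = -4
m = 64 (m = (-8)² = 64)
H = -25 (H = 5*(-5) = -25)
((m + (5*(-3) + Z(5))) + H)² = ((64 + (5*(-3) - 4)) - 25)² = ((64 + (-15 - 4)) - 25)² = ((64 - 19) - 25)² = (45 - 25)² = 20² = 400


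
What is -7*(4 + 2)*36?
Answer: -1512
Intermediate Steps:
-7*(4 + 2)*36 = -7*6*36 = -42*36 = -1512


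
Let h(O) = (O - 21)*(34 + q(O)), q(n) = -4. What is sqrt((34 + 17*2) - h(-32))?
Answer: sqrt(1658) ≈ 40.719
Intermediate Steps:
h(O) = -630 + 30*O (h(O) = (O - 21)*(34 - 4) = (-21 + O)*30 = -630 + 30*O)
sqrt((34 + 17*2) - h(-32)) = sqrt((34 + 17*2) - (-630 + 30*(-32))) = sqrt((34 + 34) - (-630 - 960)) = sqrt(68 - 1*(-1590)) = sqrt(68 + 1590) = sqrt(1658)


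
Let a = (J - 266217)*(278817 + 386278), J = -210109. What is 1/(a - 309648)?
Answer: -1/316802350618 ≈ -3.1565e-12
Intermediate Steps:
a = -316802040970 (a = (-210109 - 266217)*(278817 + 386278) = -476326*665095 = -316802040970)
1/(a - 309648) = 1/(-316802040970 - 309648) = 1/(-316802350618) = -1/316802350618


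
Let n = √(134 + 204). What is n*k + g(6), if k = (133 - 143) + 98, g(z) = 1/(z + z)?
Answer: 1/12 + 1144*√2 ≈ 1617.9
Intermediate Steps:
g(z) = 1/(2*z)
n = 13*√2 (n = √338 = 13*√2 ≈ 18.385)
k = 88 (k = -10 + 98 = 88)
n*k + g(6) = (13*√2)*88 + (½)/6 = 1144*√2 + (½)*(⅙) = 1144*√2 + 1/12 = 1/12 + 1144*√2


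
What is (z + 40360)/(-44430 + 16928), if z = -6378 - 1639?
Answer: -32343/27502 ≈ -1.1760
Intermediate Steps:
z = -8017
(z + 40360)/(-44430 + 16928) = (-8017 + 40360)/(-44430 + 16928) = 32343/(-27502) = 32343*(-1/27502) = -32343/27502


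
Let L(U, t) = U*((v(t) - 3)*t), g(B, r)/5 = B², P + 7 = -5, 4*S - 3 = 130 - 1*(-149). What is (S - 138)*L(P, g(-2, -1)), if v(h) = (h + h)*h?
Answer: 12911400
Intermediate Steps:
v(h) = 2*h² (v(h) = (2*h)*h = 2*h²)
S = 141/2 (S = ¾ + (130 - 1*(-149))/4 = ¾ + (130 + 149)/4 = ¾ + (¼)*279 = ¾ + 279/4 = 141/2 ≈ 70.500)
P = -12 (P = -7 - 5 = -12)
g(B, r) = 5*B²
L(U, t) = U*t*(-3 + 2*t²) (L(U, t) = U*((2*t² - 3)*t) = U*((-3 + 2*t²)*t) = U*(t*(-3 + 2*t²)) = U*t*(-3 + 2*t²))
(S - 138)*L(P, g(-2, -1)) = (141/2 - 138)*(-12*5*(-2)²*(-3 + 2*(5*(-2)²)²)) = -(-810)*5*4*(-3 + 2*(5*4)²) = -(-810)*20*(-3 + 2*20²) = -(-810)*20*(-3 + 2*400) = -(-810)*20*(-3 + 800) = -(-810)*20*797 = -135/2*(-191280) = 12911400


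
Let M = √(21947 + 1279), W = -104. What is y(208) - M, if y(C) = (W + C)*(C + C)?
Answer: 43264 - 7*√474 ≈ 43112.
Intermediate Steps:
y(C) = 2*C*(-104 + C) (y(C) = (-104 + C)*(C + C) = (-104 + C)*(2*C) = 2*C*(-104 + C))
M = 7*√474 (M = √23226 = 7*√474 ≈ 152.40)
y(208) - M = 2*208*(-104 + 208) - 7*√474 = 2*208*104 - 7*√474 = 43264 - 7*√474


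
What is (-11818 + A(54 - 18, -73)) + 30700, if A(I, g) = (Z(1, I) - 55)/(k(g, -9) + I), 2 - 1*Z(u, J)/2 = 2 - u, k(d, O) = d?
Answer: 698687/37 ≈ 18883.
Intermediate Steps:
Z(u, J) = 2*u (Z(u, J) = 4 - 2*(2 - u) = 4 + (-4 + 2*u) = 2*u)
A(I, g) = -53/(I + g) (A(I, g) = (2*1 - 55)/(g + I) = (2 - 55)/(I + g) = -53/(I + g))
(-11818 + A(54 - 18, -73)) + 30700 = (-11818 - 53/((54 - 18) - 73)) + 30700 = (-11818 - 53/(36 - 73)) + 30700 = (-11818 - 53/(-37)) + 30700 = (-11818 - 53*(-1/37)) + 30700 = (-11818 + 53/37) + 30700 = -437213/37 + 30700 = 698687/37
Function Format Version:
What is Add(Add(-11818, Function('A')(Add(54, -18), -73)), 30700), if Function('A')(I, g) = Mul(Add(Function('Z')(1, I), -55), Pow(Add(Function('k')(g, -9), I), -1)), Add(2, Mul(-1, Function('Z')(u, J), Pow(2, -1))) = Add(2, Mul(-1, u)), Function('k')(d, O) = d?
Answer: Rational(698687, 37) ≈ 18883.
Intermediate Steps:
Function('Z')(u, J) = Mul(2, u) (Function('Z')(u, J) = Add(4, Mul(-2, Add(2, Mul(-1, u)))) = Add(4, Add(-4, Mul(2, u))) = Mul(2, u))
Function('A')(I, g) = Mul(-53, Pow(Add(I, g), -1)) (Function('A')(I, g) = Mul(Add(Mul(2, 1), -55), Pow(Add(g, I), -1)) = Mul(Add(2, -55), Pow(Add(I, g), -1)) = Mul(-53, Pow(Add(I, g), -1)))
Add(Add(-11818, Function('A')(Add(54, -18), -73)), 30700) = Add(Add(-11818, Mul(-53, Pow(Add(Add(54, -18), -73), -1))), 30700) = Add(Add(-11818, Mul(-53, Pow(Add(36, -73), -1))), 30700) = Add(Add(-11818, Mul(-53, Pow(-37, -1))), 30700) = Add(Add(-11818, Mul(-53, Rational(-1, 37))), 30700) = Add(Add(-11818, Rational(53, 37)), 30700) = Add(Rational(-437213, 37), 30700) = Rational(698687, 37)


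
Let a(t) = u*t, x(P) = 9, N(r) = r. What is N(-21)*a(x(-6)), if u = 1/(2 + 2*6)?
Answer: -27/2 ≈ -13.500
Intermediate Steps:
u = 1/14 (u = 1/(2 + 12) = 1/14 ≈ 0.071429)
a(t) = t/14
N(-21)*a(x(-6)) = -3*9/2 = -21*9/14 = -27/2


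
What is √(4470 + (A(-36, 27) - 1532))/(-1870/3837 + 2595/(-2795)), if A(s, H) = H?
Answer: -2144883*√2965/3036733 ≈ -38.460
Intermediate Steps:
√(4470 + (A(-36, 27) - 1532))/(-1870/3837 + 2595/(-2795)) = √(4470 + (27 - 1532))/(-1870/3837 + 2595/(-2795)) = √(4470 - 1505)/(-1870*1/3837 + 2595*(-1/2795)) = √2965/(-1870/3837 - 519/559) = √2965/(-3036733/2144883) = √2965*(-2144883/3036733) = -2144883*√2965/3036733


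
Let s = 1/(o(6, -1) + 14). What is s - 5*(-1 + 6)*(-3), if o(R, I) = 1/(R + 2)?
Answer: 8483/113 ≈ 75.071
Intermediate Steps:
o(R, I) = 1/(2 + R)
s = 8/113 (s = 1/(1/(2 + 6) + 14) = 1/(1/8 + 14) = 1/(⅛ + 14) = 1/(113/8) = 8/113 ≈ 0.070796)
s - 5*(-1 + 6)*(-3) = 8/113 - 5*(-1 + 6)*(-3) = 8/113 - 5*5*(-3) = 8/113 - 25*(-3) = 8/113 + 75 = 8483/113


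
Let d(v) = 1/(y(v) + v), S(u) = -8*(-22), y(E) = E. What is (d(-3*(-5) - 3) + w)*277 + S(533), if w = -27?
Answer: -174995/24 ≈ -7291.5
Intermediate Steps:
S(u) = 176
d(v) = 1/(2*v) (d(v) = 1/(v + v) = 1/(2*v))
(d(-3*(-5) - 3) + w)*277 + S(533) = (1/(2*(-3*(-5) - 3)) - 27)*277 + 176 = (1/(2*(15 - 3)) - 27)*277 + 176 = ((1/2)/12 - 27)*277 + 176 = ((1/2)*(1/12) - 27)*277 + 176 = (1/24 - 27)*277 + 176 = -647/24*277 + 176 = -179219/24 + 176 = -174995/24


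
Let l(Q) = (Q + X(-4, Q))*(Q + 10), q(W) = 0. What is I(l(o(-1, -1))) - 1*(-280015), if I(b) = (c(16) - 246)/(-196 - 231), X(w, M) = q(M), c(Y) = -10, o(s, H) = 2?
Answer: 119566661/427 ≈ 2.8002e+5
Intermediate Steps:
X(w, M) = 0
l(Q) = Q*(10 + Q) (l(Q) = (Q + 0)*(Q + 10) = Q*(10 + Q))
I(b) = 256/427 (I(b) = (-10 - 246)/(-196 - 231) = -256/(-427) = -256*(-1/427) = 256/427)
I(l(o(-1, -1))) - 1*(-280015) = 256/427 - 1*(-280015) = 256/427 + 280015 = 119566661/427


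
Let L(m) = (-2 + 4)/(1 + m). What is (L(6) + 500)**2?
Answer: 12264004/49 ≈ 2.5029e+5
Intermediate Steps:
L(m) = 2/(1 + m)
(L(6) + 500)**2 = (2/(1 + 6) + 500)**2 = (2/7 + 500)**2 = (3502/7)**2 = 12264004/49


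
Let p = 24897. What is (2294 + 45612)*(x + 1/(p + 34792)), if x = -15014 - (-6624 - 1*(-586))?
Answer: -25666523988478/59689 ≈ -4.3000e+8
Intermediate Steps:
x = -8976 (x = -15014 - (-6624 + 586) = -15014 - 1*(-6038) = -15014 + 6038 = -8976)
(2294 + 45612)*(x + 1/(p + 34792)) = (2294 + 45612)*(-8976 + 1/(24897 + 34792)) = 47906*(-8976 + 1/59689) = 47906*(-535768463/59689) = -25666523988478/59689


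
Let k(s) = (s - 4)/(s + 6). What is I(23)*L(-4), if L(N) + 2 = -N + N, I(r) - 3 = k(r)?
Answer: -212/29 ≈ -7.3103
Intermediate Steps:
k(s) = (-4 + s)/(6 + s)
I(r) = 3 + (-4 + r)/(6 + r)
L(N) = -2 (L(N) = -2 + (-N + N) = -2 + 0 = -2)
I(23)*L(-4) = (2*(7 + 2*23)/(6 + 23))*(-2) = (2*(7 + 46)/29)*(-2) = (2*(1/29)*53)*(-2) = (106/29)*(-2) = -212/29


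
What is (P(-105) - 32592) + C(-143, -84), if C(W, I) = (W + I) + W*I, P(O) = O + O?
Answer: -21017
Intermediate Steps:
P(O) = 2*O
C(W, I) = I + W + I*W (C(W, I) = (I + W) + I*W = I + W + I*W)
(P(-105) - 32592) + C(-143, -84) = (2*(-105) - 32592) + (-84 - 143 - 84*(-143)) = (-210 - 32592) + (-84 - 143 + 12012) = -32802 + 11785 = -21017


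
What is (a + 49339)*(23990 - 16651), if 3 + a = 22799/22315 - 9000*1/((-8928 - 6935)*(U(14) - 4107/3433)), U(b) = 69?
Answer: 994484131471617261057/2746552894355 ≈ 3.6208e+8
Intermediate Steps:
a = -5410552357982/2746552894355 (a = -3 + (22799/22315 - 9000*1/((-8928 - 6935)*(69 - 4107/3433))) = -3 + (22799*(1/22315) - 9000*(-1/(15863*(69 - 4107*1/3433)))) = -3 + (22799/22315 - 9000*(-1/(15863*(69 - 4107/3433)))) = -3 + (22799/22315 - 9000/((232770/3433)*(-15863))) = -3 + (22799/22315 - 9000/(-3692430510/3433)) = -3 + (22799/22315 - 9000*(-3433/3692430510)) = -3 + (22799/22315 + 1029900/123081017) = -3 + 2829106325083/2746552894355 = -5410552357982/2746552894355 ≈ -1.9699)
(a + 49339)*(23990 - 16651) = (-5410552357982/2746552894355 + 49339)*(23990 - 16651) = (135506762702223363/2746552894355)*7339 = 994484131471617261057/2746552894355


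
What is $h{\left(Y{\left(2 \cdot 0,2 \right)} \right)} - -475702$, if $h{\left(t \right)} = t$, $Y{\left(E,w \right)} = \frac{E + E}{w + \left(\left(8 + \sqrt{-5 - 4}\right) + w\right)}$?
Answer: $475702$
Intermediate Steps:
$Y{\left(E,w \right)} = \frac{2 E}{8 + 2 w + 3 i}$ ($Y{\left(E,w \right)} = \frac{2 E}{w + \left(\left(8 + \sqrt{-9}\right) + w\right)} = \frac{2 E}{w + \left(\left(8 + 3 i\right) + w\right)} = \frac{2 E}{w + \left(8 + w + 3 i\right)} = \frac{2 E}{8 + 2 w + 3 i}$)
$h{\left(Y{\left(2 \cdot 0,2 \right)} \right)} - -475702 = \frac{2 \cdot 2 \cdot 0}{8 + 2 \cdot 2 + 3 i} - -475702 = 2 \cdot 0 \frac{1}{8 + 4 + 3 i} + 475702 = 2 \cdot 0 \frac{1}{12 + 3 i} + 475702 = 2 \cdot 0 \frac{12 - 3 i}{153} + 475702 = 0 + 475702 = 475702$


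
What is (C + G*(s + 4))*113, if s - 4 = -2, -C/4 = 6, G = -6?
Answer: -6780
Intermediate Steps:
C = -24 (C = -4*6 = -24)
s = 2 (s = 4 - 2 = 2)
(C + G*(s + 4))*113 = (-24 - 6*(2 + 4))*113 = (-24 - 6*6)*113 = (-24 - 36)*113 = -60*113 = -6780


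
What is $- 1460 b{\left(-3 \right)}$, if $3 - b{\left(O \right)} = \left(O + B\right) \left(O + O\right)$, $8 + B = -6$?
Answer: $144540$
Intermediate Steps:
$B = -14$ ($B = -8 - 6 = -14$)
$b{\left(O \right)} = 3 - 2 O \left(-14 + O\right)$ ($b{\left(O \right)} = 3 - \left(O - 14\right) \left(O + O\right) = 3 - \left(-14 + O\right) 2 O = 3 - 2 O \left(-14 + O\right)$)
$- 1460 b{\left(-3 \right)} = - 1460 \left(3 - 2 \left(-3\right)^{2} + 28 \left(-3\right)\right) = - 1460 \left(3 - 18 - 84\right) = \left(-1460\right) \left(-99\right) = 144540$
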